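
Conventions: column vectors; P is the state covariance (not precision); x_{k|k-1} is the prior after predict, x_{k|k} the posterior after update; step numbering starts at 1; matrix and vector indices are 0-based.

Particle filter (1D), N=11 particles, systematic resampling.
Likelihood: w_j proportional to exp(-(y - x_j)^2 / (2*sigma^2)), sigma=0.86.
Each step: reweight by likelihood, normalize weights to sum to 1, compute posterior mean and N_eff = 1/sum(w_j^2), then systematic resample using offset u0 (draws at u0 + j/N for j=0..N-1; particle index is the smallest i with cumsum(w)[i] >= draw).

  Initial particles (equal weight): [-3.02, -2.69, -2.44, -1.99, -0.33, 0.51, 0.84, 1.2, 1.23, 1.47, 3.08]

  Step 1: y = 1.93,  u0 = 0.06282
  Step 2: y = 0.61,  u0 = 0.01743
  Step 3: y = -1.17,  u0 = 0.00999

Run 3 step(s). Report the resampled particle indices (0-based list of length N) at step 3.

resampled_idx = [0, 0, 0, 0, 1, 1, 1, 2, 3, 5, 7]

step 1: w=[0.0000, 0.0000, 0.0000, 0.0000, 0.0092, 0.0747, 0.1307, 0.2036, 0.2095, 0.2529, 0.1194]  mean=1.3862  Neff=5.3675  idx=[5, 6, 7, 7, 8, 8, 8, 9, 9, 10, 10]
step 2: w=[0.1399, 0.1359, 0.1113, 0.1113, 0.1086, 0.1086, 0.1086, 0.0855, 0.0855, 0.0023, 0.0023]  mean=1.1190  Neff=8.8581  idx=[0, 0, 1, 2, 2, 3, 4, 5, 6, 7, 8]
step 3: w=[0.2919, 0.2919, 0.1282, 0.0441, 0.0441, 0.0441, 0.0401, 0.0401, 0.0401, 0.0177, 0.0177]  mean=0.7642  Neff=5.0466  idx=[0, 0, 0, 0, 1, 1, 1, 2, 3, 5, 7]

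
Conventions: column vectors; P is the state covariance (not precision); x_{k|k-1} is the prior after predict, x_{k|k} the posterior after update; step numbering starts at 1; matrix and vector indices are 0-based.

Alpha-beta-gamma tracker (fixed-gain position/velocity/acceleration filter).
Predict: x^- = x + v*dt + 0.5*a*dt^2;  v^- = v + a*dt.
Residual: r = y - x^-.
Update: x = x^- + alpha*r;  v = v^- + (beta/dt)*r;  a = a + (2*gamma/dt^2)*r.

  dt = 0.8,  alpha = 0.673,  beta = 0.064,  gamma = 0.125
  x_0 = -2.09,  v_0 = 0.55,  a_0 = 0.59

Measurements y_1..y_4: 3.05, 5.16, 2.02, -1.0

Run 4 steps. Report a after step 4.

step 1: x_pred=-1.4612  r=4.5112  x^+=1.5748  v^+=1.3829  a^+=2.3522
step 2: x_pred=3.4339  r=1.7261  x^+=4.5956  v^+=3.4027  a^+=3.0265
step 3: x_pred=8.2862  r=-6.2662  x^+=4.0691  v^+=5.3226  a^+=0.5787
step 4: x_pred=8.5123  r=-9.5123  x^+=2.1105  v^+=5.0246  a^+=-3.1370

a_post = -3.1370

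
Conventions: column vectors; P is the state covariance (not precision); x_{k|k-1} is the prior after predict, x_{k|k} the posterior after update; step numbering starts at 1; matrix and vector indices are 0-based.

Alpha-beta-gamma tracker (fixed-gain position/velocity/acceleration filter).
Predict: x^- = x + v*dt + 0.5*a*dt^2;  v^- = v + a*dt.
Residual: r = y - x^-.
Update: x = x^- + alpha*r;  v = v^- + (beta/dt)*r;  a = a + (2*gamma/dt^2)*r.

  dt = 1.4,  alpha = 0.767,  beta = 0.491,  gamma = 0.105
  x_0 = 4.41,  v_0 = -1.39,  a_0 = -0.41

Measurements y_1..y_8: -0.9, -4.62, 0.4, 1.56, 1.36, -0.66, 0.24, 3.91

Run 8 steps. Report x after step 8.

x_post = 3.2804

step 1: x_pred=2.0622  r=-2.9622  x^+=-0.2098  v^+=-3.0029  a^+=-0.7274
step 2: x_pred=-5.1267  r=0.5067  x^+=-4.7381  v^+=-3.8435  a^+=-0.6731
step 3: x_pred=-10.7786  r=11.1786  x^+=-2.2046  v^+=-0.8653  a^+=0.5246
step 4: x_pred=-2.9020  r=4.4620  x^+=0.5204  v^+=1.4340  a^+=1.0027
step 5: x_pred=3.5106  r=-2.1506  x^+=1.8611  v^+=2.0835  a^+=0.7723
step 6: x_pred=5.5348  r=-6.1948  x^+=0.7834  v^+=0.9921  a^+=0.1085
step 7: x_pred=2.2787  r=-2.0387  x^+=0.7150  v^+=0.4290  a^+=-0.1099
step 8: x_pred=1.2080  r=2.7020  x^+=3.2804  v^+=1.2228  a^+=0.1796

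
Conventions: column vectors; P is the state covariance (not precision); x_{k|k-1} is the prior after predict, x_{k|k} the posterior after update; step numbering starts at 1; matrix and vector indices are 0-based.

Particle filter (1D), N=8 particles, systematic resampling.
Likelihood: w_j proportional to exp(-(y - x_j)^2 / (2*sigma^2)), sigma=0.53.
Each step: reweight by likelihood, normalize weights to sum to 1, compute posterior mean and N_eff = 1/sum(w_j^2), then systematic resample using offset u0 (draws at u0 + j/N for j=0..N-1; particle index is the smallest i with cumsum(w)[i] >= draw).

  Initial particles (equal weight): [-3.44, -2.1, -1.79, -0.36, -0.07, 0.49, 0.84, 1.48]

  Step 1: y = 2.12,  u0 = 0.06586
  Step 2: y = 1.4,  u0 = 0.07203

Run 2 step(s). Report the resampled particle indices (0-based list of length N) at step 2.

resampled_idx = [0, 1, 2, 3, 4, 5, 6, 7]

step 1: w=[0.0000, 0.0000, 0.0000, 0.0000, 0.0004, 0.0162, 0.0992, 0.8842]  mean=1.3998  Neff=1.2628  idx=[6, 7, 7, 7, 7, 7, 7, 7]
step 2: w=[0.0764, 0.1319, 0.1319, 0.1319, 0.1319, 0.1319, 0.1319, 0.1319]  mean=1.4311  Neff=7.8307  idx=[0, 1, 2, 3, 4, 5, 6, 7]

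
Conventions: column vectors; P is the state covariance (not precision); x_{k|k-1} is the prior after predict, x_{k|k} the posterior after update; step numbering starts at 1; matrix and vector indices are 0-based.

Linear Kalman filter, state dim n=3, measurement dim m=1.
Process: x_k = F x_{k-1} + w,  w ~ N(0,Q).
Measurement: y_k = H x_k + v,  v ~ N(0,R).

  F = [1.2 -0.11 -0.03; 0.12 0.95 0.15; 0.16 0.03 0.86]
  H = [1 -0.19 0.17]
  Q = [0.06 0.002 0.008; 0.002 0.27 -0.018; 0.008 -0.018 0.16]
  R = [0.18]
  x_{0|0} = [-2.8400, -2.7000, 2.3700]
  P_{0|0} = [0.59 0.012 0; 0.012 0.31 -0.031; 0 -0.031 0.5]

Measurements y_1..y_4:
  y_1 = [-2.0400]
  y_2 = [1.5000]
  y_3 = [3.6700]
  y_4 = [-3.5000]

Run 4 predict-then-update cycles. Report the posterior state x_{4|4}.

x_post = [-1.2228, -0.8670, 0.9440]

step 1: x^-=[-3.1821, -2.5503, 1.5028]  P^-=[0.9104 0.0672 0.1105; 0.0672 0.5634 0.0431; 0.1105 0.0431 0.5437]  S=[1.1357]  K=[0.8069; -0.0286; 0.1715]  nu=[0.4021]  x^+=[-2.8577, -2.5618, 1.5718]  P^+=[0.1709 0.0935 -0.0466; 0.0935 0.5625 0.0486; -0.0466 0.0486 0.5103]
step 2: x^-=[-3.1946, -2.5409, 0.8176]  P^-=[0.2924 0.0604 -0.0250; 0.0604 0.8251 0.1157; -0.0250 0.1157 0.5329]  S=[0.4786]  K=[0.5780; -0.1602; 0.0910]  nu=[4.0728]  x^+=[-0.8403, -3.1932, 1.1884]  P^+=[0.1325 0.1047 -0.0502; 0.1047 0.8128 0.1227; -0.0502 0.1227 0.5289]
step 3: x^-=[-0.6928, -2.9562, 0.7917]  P^-=[0.2379 0.0374 -0.0443; 0.0374 1.0744 0.1866; -0.0443 0.1866 0.5488]  S=[0.4312]  K=[0.5177; -0.3131; 0.0315]  nu=[3.6665]  x^+=[1.2054, -4.1041, 0.9072]  P^+=[0.1223 0.1073 -0.0513; 0.1073 1.0321 0.1909; -0.0513 0.1909 0.5484]
step 4: x^-=[1.8707, -3.6182, 0.8499]  P^-=[0.2257 0.0126 -0.0550; 0.0126 1.2926 0.2515; -0.0550 0.2515 0.5664]  S=[0.4290]  K=[0.4987; -0.4436; -0.0152]  nu=[-6.2027]  x^+=[-1.2228, -0.8670, 0.9440]  P^+=[0.1190 0.1075 -0.0518; 0.1075 1.2082 0.2486; -0.0518 0.2486 0.5663]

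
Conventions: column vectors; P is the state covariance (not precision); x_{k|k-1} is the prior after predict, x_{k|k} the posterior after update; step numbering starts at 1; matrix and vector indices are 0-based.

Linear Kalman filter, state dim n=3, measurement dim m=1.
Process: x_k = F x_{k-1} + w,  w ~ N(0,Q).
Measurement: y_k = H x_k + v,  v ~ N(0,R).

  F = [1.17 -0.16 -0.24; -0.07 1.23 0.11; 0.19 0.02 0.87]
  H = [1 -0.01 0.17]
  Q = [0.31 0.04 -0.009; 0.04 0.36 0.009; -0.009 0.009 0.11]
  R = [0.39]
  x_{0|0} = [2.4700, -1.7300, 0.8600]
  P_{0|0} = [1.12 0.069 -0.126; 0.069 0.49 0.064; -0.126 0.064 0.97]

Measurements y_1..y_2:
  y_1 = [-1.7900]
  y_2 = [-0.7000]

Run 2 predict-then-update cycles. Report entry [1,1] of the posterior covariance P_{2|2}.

step 1: x^-=[2.9603, -2.2062, 1.1829]  P^-=[1.9614 -0.1120 -0.0963; -0.1120 1.1259 0.1887; -0.0963 0.1887 0.8459]  S=[2.3448]  K=[0.8300; -0.0389; 0.0194]  nu=[-4.9735]  x^+=[-1.1676, -2.0127, 1.0862]  P^+=[0.3461 -0.0363 -0.1342; -0.0363 1.1224 0.1905; -0.1342 0.1905 0.8450]
step 2: x^-=[-1.3047, -2.2744, 0.6829]  P^-=[0.9648 -0.3633 -0.2697; -0.3633 2.1298 0.3140; -0.2697 0.3140 0.7245]  S=[1.2905]  K=[0.7149; -0.2567; -0.1160]  nu=[0.4659]  x^+=[-0.9717, -2.3940, 0.6289]  P^+=[0.3052 -0.1265 -0.1627; -0.1265 2.0448 0.2756; -0.1627 0.2756 0.7072]

P_post[1,1] = 2.0448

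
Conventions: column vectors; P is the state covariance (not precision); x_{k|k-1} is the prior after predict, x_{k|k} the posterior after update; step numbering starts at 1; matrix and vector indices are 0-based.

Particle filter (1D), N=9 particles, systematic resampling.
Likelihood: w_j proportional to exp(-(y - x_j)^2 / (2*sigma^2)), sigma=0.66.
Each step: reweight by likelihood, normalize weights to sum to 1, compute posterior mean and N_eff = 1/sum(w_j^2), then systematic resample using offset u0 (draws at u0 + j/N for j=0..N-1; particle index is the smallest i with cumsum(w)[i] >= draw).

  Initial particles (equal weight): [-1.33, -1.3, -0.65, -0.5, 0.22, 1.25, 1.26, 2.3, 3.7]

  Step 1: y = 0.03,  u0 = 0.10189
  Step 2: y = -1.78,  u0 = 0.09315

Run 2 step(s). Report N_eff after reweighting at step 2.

step 1: w=[0.0415, 0.0455, 0.2040, 0.2513, 0.3328, 0.0628, 0.0611, 0.0009, 0.0000]  mean=-0.1418  Neff=4.4054  idx=[2, 2, 3, 3, 4, 4, 4, 5, 6]
step 2: w=[0.2896, 0.2896, 0.1913, 0.1913, 0.0127, 0.0127, 0.0127, 0.0000, 0.0000]  mean=-0.5593  Neff=4.1422  idx=[0, 0, 1, 1, 1, 2, 2, 3, 5]

N_eff = 4.1422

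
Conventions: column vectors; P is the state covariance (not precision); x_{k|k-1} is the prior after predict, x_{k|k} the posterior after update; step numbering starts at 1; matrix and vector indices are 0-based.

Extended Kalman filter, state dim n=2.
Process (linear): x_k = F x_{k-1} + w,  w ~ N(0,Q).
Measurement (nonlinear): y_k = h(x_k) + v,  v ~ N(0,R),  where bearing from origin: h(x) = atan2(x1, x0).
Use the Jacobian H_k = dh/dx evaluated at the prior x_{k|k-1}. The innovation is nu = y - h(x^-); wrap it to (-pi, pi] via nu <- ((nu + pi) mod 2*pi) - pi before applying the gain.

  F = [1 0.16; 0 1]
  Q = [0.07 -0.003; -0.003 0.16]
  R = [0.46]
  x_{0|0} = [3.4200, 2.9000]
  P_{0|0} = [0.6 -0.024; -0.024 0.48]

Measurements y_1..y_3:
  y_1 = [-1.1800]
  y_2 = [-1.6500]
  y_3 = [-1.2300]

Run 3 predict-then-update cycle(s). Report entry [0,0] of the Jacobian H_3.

step 1: x^-=[3.8840, 2.9000]  P^-=[0.6746 0.0498; 0.0498 0.6400]  H_jac=[-0.1234 0.1653]  S=[0.4857]  K=[-0.1545; 0.2052]  nu=[-1.8214]  x^+=[4.1654, 2.5263]  P^+=[0.6630 0.0652; 0.0652 0.6196]
step 2: x^-=[4.5696, 2.5263]  P^-=[0.7697 0.1613; 0.1613 0.7796]  H_jac=[-0.0927 0.1676]  S=[0.4835]  K=[-0.0916; 0.2393]  nu=[-2.1550]  x^+=[4.7670, 2.0106]  P^+=[0.7657 0.1719; 0.1719 0.7519]
step 3: x^-=[5.0887, 2.0106]  P^-=[0.9099 0.2892; 0.2892 0.9119]  H_jac=[-0.0672 0.1700]  S=[0.4838]  K=[-0.0247; 0.2802]  nu=[-1.6063]  x^+=[5.1283, 1.5605]  P^+=[0.9097 0.2926; 0.2926 0.8739]

H_jac[0,0] = -0.0672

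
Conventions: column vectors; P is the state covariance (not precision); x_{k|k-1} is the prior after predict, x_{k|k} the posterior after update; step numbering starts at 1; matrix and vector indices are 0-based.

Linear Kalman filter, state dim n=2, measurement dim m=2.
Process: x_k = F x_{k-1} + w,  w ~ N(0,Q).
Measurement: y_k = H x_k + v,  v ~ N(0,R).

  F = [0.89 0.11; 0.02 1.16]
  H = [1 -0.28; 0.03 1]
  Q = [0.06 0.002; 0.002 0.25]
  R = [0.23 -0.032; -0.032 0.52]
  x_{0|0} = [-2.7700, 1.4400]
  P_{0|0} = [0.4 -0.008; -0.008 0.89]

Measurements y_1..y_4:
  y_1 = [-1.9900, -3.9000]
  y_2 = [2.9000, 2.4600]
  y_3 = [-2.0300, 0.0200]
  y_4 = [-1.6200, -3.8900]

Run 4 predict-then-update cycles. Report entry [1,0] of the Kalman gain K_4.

K[1,0] = -0.0650

step 1: x^-=[-2.3069, 1.6150]  P^-=[0.3860 0.1144; 0.1144 1.4474]  S=[0.6654 -0.3122; -0.3122 1.9746]  K=[0.6070 0.1598; -0.0997 0.7190]  nu=[0.7691, -5.4458]  x^+=[-2.7102, -2.3771]  P^+=[0.1510 0.0591; 0.0591 0.3753]
step 2: x^-=[-2.6736, -2.8116]  P^-=[0.1958 0.1138; 0.1138 0.7578]  S=[0.4215 -0.1255; -0.1255 1.2848]  K=[0.4291 0.1350; -0.0588 0.5867]  nu=[4.7863, 5.3518]  x^+=[0.1029, 0.0469]  P^+=[0.1093 0.0532; 0.0532 0.3054]
step 3: x^-=[0.0968, 0.0565]  P^-=[0.1607 0.0980; 0.0980 0.6634]  S=[0.3878 -0.1158; -0.1158 1.1895]  K=[0.3804 0.1234; -0.0609 0.5543]  nu=[-2.1110, -0.0394]  x^+=[-0.7111, 0.1632]  P^+=[0.0973 0.0491; 0.0491 0.2887]
step 4: x^-=[-0.6150, 0.1751]  P^-=[0.1502 0.0914; 0.0914 0.6408]  S=[0.3792 -0.1163; -0.1163 1.1664]  K=[0.3649 0.1186; -0.0650 0.5453]  nu=[-0.9560, -4.0466]  x^+=[-1.4437, -1.9693]  P^+=[0.0933 0.0472; 0.0472 0.2842]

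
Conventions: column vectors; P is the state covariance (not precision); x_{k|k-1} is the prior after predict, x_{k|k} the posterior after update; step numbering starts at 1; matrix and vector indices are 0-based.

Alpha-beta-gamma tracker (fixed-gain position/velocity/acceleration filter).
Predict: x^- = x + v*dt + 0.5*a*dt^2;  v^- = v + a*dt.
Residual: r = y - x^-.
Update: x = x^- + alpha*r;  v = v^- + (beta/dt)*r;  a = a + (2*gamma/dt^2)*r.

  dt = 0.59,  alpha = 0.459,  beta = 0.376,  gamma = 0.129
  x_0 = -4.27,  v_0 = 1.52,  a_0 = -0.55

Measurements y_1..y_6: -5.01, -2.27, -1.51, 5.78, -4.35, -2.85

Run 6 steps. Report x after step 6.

step 1: x_pred=-3.4689  r=-1.5411  x^+=-4.1763  v^+=0.2134  a^+=-1.6922
step 2: x_pred=-4.3449  r=2.0749  x^+=-3.3925  v^+=0.5373  a^+=-0.1543
step 3: x_pred=-3.1024  r=1.5924  x^+=-2.3715  v^+=1.4610  a^+=1.0259
step 4: x_pred=-1.3309  r=7.1109  x^+=1.9330  v^+=6.5980  a^+=6.2962
step 5: x_pred=6.9217  r=-11.2717  x^+=1.7480  v^+=3.1295  a^+=-2.0580
step 6: x_pred=3.2362  r=-6.0862  x^+=0.4426  v^+=-1.9634  a^+=-6.5688

x_post = 0.4426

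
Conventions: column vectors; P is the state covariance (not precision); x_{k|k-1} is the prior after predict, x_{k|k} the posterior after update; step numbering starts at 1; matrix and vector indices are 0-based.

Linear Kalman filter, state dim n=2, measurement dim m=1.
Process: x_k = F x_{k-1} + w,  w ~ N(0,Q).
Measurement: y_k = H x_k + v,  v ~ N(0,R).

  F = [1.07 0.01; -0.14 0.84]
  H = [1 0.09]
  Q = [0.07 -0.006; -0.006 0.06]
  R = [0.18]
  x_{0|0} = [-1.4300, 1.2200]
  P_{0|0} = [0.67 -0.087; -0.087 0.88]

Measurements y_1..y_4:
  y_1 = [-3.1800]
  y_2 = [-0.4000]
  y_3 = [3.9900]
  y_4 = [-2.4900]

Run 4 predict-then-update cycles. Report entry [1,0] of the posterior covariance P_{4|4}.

step 1: x^-=[-1.5179, 1.2250]  P^-=[0.8353 -0.1770; -0.1770 0.7145]  S=[0.9892]  K=[0.8283; -0.1140]  nu=[-1.7724]  x^+=[-2.9859, 1.4270]  P^+=[0.1566 -0.0837; -0.0837 0.7017]
step 2: x^-=[-3.1807, 1.6167]  P^-=[0.2476 -0.0986; -0.0986 0.5778]  S=[0.4145]  K=[0.5759; -0.1125]  nu=[2.6352]  x^+=[-1.6631, 1.3202]  P^+=[0.1101 -0.0718; -0.0718 0.5726]
step 3: x^-=[-1.7663, 1.3418]  P^-=[0.1946 -0.0821; -0.0821 0.4831]  S=[0.3637]  K=[0.5147; -0.1062]  nu=[5.6356]  x^+=[1.1342, 0.7432]  P^+=[0.0982 -0.0622; -0.0622 0.4790]
step 4: x^-=[1.2211, 0.4655]  P^-=[0.1812 -0.0725; -0.0725 0.4145]  S=[0.3515]  K=[0.4969; -0.1002]  nu=[-3.7530]  x^+=[-0.6439, 0.8417]  P^+=[0.0944 -0.0550; -0.0550 0.4110]

P_post[1,0] = -0.0550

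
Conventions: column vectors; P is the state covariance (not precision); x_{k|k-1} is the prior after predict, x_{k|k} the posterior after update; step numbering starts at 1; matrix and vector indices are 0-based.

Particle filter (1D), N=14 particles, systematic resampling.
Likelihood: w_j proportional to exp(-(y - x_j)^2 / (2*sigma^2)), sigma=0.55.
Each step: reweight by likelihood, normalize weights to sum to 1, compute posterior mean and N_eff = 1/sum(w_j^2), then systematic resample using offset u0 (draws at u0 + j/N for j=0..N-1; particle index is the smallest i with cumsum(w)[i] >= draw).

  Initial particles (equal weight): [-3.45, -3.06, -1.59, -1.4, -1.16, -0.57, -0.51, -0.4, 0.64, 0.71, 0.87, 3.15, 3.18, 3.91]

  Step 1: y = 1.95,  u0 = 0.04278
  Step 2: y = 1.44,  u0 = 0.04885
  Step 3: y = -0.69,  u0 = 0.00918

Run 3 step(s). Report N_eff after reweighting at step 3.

N_eff = 11.2423

step 1: w=[0.0000, 0.0000, 0.0000, 0.0000, 0.0000, 0.0001, 0.0001, 0.0002, 0.1276, 0.1714, 0.3167, 0.2015, 0.1786, 0.0038]  mean=1.6961  Neff=4.5776  idx=[8, 8, 9, 9, 10, 10, 10, 10, 10, 11, 11, 12, 12, 12]
step 2: w=[0.0775, 0.0775, 0.0925, 0.0925, 0.1304, 0.1304, 0.1304, 0.1304, 0.1304, 0.0018, 0.0018, 0.0015, 0.0015, 0.0015]  mean=0.8232  Neff=8.7598  idx=[0, 1, 2, 3, 3, 4, 5, 5, 6, 6, 7, 7, 8, 8]
step 3: w=[0.1391, 0.1391, 0.1015, 0.1015, 0.1015, 0.0464, 0.0464, 0.0464, 0.0464, 0.0464, 0.0464, 0.0464, 0.0464, 0.0464]  mean=0.7573  Neff=11.2423  idx=[0, 0, 1, 1, 2, 2, 3, 4, 4, 6, 8, 9, 11, 12]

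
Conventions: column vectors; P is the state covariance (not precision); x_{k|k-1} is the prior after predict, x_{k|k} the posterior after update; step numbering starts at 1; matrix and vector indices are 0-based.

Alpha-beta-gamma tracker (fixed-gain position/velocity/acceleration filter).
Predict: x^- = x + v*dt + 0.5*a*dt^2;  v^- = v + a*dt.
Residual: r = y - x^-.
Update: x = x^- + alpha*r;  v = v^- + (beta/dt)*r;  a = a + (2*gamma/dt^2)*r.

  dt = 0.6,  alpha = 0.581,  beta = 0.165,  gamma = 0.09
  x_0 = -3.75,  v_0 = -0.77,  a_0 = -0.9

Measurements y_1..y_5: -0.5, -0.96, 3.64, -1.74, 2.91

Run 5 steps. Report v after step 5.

step 1: x_pred=-4.3740  r=3.8740  x^+=-2.1232  v^+=-0.2447  a^+=1.0370
step 2: x_pred=-2.0833  r=1.1233  x^+=-1.4307  v^+=0.6865  a^+=1.5987
step 3: x_pred=-0.7310  r=4.3710  x^+=1.8085  v^+=2.8477  a^+=3.7842
step 4: x_pred=4.1983  r=-5.9383  x^+=0.7482  v^+=3.4852  a^+=0.8150
step 5: x_pred=2.9860  r=-0.0760  x^+=2.9418  v^+=3.9533  a^+=0.7770

v_post = 3.9533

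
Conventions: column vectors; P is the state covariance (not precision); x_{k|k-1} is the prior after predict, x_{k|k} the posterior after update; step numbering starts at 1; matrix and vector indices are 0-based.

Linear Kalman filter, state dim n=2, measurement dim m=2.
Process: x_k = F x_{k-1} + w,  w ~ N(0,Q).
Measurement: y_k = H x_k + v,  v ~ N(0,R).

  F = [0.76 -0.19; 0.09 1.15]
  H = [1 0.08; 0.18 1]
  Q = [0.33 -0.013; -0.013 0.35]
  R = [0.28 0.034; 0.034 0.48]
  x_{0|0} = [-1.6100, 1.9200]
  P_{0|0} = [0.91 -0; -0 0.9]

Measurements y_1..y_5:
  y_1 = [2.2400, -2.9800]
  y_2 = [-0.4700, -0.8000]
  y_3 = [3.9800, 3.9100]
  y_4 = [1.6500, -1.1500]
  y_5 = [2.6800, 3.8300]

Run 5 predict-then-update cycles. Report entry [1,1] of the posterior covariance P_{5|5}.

step 1: x^-=[-1.5884, 2.0631]  P^-=[0.8881 -0.1474; -0.1474 1.5476]  S=[1.1544 0.1681; 0.1681 2.0033]  K=[0.7676 -0.0582; -0.1326 0.7704]  nu=[3.6634, -4.7572]  x^+=[1.5004, -2.0878]  P^+=[0.2162 -0.0408; -0.0408 0.3726]
step 2: x^-=[1.5370, -2.2660]  P^-=[0.4801 -0.1146; -0.1146 0.8361]  S=[0.7471 0.0711; 0.0711 1.2904]  K=[0.6357 -0.0568; -0.1246 0.6388]  nu=[-1.8257, 1.1893]  x^+=[0.3087, -1.2787]  P^+=[0.1791 -0.0379; -0.0379 0.3092]
step 3: x^-=[0.4776, -1.4428]  P^-=[0.4556 -0.1008; -0.1008 0.7525]  S=[0.7243 0.0740; 0.0740 1.2110]  K=[0.6233 -0.0536; -0.1187 0.6137]  nu=[3.6178, 5.2668]  x^+=[2.4505, 1.3599]  P^+=[0.1756 -0.0361; -0.0361 0.2970]
step 4: x^-=[1.6040, 1.7844]  P^-=[0.4526 -0.0969; -0.0969 0.7368]  S=[0.7218 0.0762; 0.0762 1.1966]  K=[0.6218 -0.0524; -0.1167 0.6086]  nu=[-0.0968, -3.2232]  x^+=[1.7129, -0.1659]  P^+=[0.1752 -0.0356; -0.0356 0.2946]
step 5: x^-=[1.3333, -0.0366]  P^-=[0.4521 -0.0959; -0.0959 0.7336]  S=[0.7214 0.0768; 0.0768 1.1938]  K=[0.6216 -0.0521; -0.1162 0.6076]  nu=[1.3496, 3.6266]  x^+=[1.9831, 2.0100]  P^+=[0.1751 -0.0354; -0.0354 0.2941]

P_post[1,1] = 0.2941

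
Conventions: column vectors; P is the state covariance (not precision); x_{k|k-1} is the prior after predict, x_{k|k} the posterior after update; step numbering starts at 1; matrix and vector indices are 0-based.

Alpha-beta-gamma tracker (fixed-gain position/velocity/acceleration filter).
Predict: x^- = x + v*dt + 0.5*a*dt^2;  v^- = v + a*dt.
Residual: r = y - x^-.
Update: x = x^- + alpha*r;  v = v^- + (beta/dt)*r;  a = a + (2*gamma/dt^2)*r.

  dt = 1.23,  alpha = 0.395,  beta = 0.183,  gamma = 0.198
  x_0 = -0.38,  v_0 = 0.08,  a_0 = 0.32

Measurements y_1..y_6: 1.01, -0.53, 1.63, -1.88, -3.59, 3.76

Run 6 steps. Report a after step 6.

a_post = 0.0505

step 1: x_pred=-0.0395  r=1.0495  x^+=0.3750  v^+=0.6298  a^+=0.5947
step 2: x_pred=1.5995  r=-2.1295  x^+=0.7583  v^+=1.0444  a^+=0.0373
step 3: x_pred=2.0712  r=-0.4412  x^+=1.8969  v^+=1.0247  a^+=-0.0782
step 4: x_pred=3.0982  r=-4.9782  x^+=1.1318  v^+=0.1879  a^+=-1.3812
step 5: x_pred=0.3181  r=-3.9081  x^+=-1.2256  v^+=-2.0924  a^+=-2.4041
step 6: x_pred=-5.6179  r=9.3779  x^+=-1.9136  v^+=-3.6543  a^+=0.0505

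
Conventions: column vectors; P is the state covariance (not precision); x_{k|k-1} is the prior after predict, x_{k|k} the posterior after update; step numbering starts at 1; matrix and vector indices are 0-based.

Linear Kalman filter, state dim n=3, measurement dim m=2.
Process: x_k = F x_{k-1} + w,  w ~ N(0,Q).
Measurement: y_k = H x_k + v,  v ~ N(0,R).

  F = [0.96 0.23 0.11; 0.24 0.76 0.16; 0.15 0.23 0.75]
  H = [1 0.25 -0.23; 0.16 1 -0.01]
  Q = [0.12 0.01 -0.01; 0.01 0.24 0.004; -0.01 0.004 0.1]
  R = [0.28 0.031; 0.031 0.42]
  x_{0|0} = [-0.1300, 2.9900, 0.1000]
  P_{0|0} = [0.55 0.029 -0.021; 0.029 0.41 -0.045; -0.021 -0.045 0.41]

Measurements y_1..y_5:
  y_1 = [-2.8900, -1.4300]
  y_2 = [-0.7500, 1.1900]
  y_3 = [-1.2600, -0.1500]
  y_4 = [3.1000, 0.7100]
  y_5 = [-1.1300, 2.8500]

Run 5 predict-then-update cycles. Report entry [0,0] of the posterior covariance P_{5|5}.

step 1: x^-=[0.5739, 2.2572, 0.7432]  P^-=[0.6596 0.2292 0.1078; 0.2292 0.5170 0.1180; 0.1078 0.1180 0.3464]  S=[1.0417 0.4724; 0.4724 1.0246]  K=[0.6534 0.0243; 0.0929 0.4964; -0.0039 0.1304]  nu=[-3.8573, -3.7716]  x^+=[-2.0382, 0.0266, 0.2664]  P^+=[0.1993 -0.0007 0.0669; -0.0007 0.2120 0.0472; 0.0669 0.0472 0.3295]
step 2: x^-=[-1.9212, -0.4263, -0.0998]  P^-=[0.3351 0.1159 0.1155; 0.1159 0.3987 0.1300; 0.1155 0.1300 0.3323]  S=[0.6474 0.2700; 0.2700 0.8614]  K=[0.5058 0.0369; 0.0983 0.4520; 0.0464 0.1539]  nu=[1.2548, 1.9227]  x^+=[-1.2155, 0.5662, 0.2543]  P^+=[0.1581 0.0066 0.0740; 0.0066 0.1924 0.0573; 0.0740 0.0573 0.3067]
step 3: x^-=[-1.0087, 0.1793, 0.1387]  P^-=[0.3011 0.1109 0.1158; 0.1109 0.3901 0.1311; 0.1158 0.1311 0.3231]  S=[0.6097 0.2569; 0.2569 0.8504]  K=[0.4783 0.0412; 0.1042 0.4466; 0.0564 0.1551]  nu=[-0.2643, -0.1665]  x^+=[-1.1419, 0.0774, 0.0979]  P^+=[0.1500 0.0089 0.0742; 0.0089 0.1900 0.0580; 0.0742 0.0580 0.2962]
step 4: x^-=[-1.0677, -0.1996, -0.0800]  P^-=[0.2944 0.1103 0.1145; 0.1103 0.3890 0.1300; 0.1145 0.1300 0.3174]  S=[0.6031 0.2552; 0.2552 0.8489]  K=[0.4725 0.0420; 0.1060 0.4456; 0.0577 0.1536]  nu=[4.1992, 1.0796]  x^+=[0.9618, 0.7266, 0.3281]  P^+=[0.1482 0.0093 0.0734; 0.0093 0.1895 0.0575; 0.0734 0.0575 0.2908]
step 5: x^-=[1.1266, 0.8355, 0.5574]  P^-=[0.2926 0.1098 0.1132; 0.1098 0.3885 0.1288; 0.1132 0.1288 0.3139]  S=[0.6016 0.2547; 0.2547 0.8482]  K=[0.4711 0.0419; 0.1063 0.4453; 0.0572 0.1523]  nu=[-2.3372, 1.8398]  x^+=[0.1027, 1.4063, 0.7041]  P^+=[0.1476 0.0093 0.0727; 0.0093 0.1894 0.0570; 0.0727 0.0570 0.2878]

P_post[0,0] = 0.1476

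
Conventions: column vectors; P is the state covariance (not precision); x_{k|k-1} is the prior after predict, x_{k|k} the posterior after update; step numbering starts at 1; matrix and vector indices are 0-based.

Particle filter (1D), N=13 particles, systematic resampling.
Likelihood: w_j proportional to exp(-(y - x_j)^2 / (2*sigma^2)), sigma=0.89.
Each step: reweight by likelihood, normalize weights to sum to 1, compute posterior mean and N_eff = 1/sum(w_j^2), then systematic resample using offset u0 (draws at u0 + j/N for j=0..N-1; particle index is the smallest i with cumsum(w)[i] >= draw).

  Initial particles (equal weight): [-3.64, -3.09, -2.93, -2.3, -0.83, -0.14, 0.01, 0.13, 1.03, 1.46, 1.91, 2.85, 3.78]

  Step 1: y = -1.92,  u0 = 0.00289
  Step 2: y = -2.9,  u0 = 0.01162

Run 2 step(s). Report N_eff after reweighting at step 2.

N_eff = 10.1573

step 1: w=[0.0553, 0.1509, 0.1881, 0.3269, 0.1692, 0.0485, 0.0341, 0.0252, 0.0015, 0.0003, 0.0000, 0.0000, 0.0000]  mean=-2.1124  Neff=4.9787  idx=[0, 1, 1, 2, 2, 2, 3, 3, 3, 3, 4, 4, 5]
step 2: w=[0.0787, 0.1087, 0.1087, 0.1112, 0.1112, 0.1112, 0.0886, 0.0886, 0.0886, 0.0886, 0.0074, 0.0074, 0.0009]  mean=-2.7636  Neff=10.1573  idx=[0, 1, 1, 2, 3, 3, 4, 5, 5, 6, 7, 8, 9]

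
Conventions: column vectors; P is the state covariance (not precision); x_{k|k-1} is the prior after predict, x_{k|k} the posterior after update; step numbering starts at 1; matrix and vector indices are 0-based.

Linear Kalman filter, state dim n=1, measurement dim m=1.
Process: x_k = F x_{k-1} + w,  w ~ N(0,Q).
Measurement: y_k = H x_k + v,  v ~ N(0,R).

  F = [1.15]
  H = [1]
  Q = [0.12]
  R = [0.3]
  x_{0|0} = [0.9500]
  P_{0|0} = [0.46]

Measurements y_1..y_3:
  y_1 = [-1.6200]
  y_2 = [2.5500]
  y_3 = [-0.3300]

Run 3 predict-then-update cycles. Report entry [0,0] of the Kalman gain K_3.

step 1: x^-=[1.0925]  P^-=[0.7283]  S=[1.0283]  K=[0.7083]  nu=[-2.7125]  x^+=[-0.8287]  P^+=[0.2125]
step 2: x^-=[-0.9530]  P^-=[0.4010]  S=[0.7010]  K=[0.5720]  nu=[3.5030]  x^+=[1.0509]  P^+=[0.1716]
step 3: x^-=[1.2085]  P^-=[0.3470]  S=[0.6470]  K=[0.5363]  nu=[-1.5385]  x^+=[0.3834]  P^+=[0.1609]

K[0,0] = 0.5363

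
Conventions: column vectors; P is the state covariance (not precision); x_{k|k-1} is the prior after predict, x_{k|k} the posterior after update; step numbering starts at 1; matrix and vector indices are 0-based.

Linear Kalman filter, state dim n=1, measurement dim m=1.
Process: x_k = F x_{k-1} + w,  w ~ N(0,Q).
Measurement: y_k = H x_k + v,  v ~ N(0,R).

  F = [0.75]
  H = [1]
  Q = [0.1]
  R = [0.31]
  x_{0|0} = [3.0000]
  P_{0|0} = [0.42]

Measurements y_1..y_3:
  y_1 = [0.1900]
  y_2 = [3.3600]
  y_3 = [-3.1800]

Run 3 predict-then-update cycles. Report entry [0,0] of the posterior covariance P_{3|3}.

step 1: x^-=[2.2500]  P^-=[0.3363]  S=[0.6462]  K=[0.5203]  nu=[-2.0600]  x^+=[1.1782]  P^+=[0.1613]
step 2: x^-=[0.8836]  P^-=[0.1907]  S=[0.5007]  K=[0.3809]  nu=[2.4764]  x^+=[1.8269]  P^+=[0.1181]
step 3: x^-=[1.3702]  P^-=[0.1664]  S=[0.4764]  K=[0.3493]  nu=[-4.5502]  x^+=[-0.2193]  P^+=[0.1083]

P_post[0,0] = 0.1083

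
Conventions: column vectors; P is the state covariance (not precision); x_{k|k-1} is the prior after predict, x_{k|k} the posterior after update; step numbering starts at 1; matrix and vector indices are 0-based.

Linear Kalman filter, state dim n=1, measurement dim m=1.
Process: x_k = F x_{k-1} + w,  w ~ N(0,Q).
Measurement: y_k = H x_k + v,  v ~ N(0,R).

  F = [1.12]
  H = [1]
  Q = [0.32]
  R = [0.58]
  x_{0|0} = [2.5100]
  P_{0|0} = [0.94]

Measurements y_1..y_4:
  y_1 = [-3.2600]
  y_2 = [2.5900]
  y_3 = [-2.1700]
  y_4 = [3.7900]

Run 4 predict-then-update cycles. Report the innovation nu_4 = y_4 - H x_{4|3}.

innov = [4.7128]

step 1: x^-=[2.8112]  P^-=[1.4991]  S=[2.0791]  K=[0.7210]  nu=[-6.0712]  x^+=[-1.5664]  P^+=[0.4182]
step 2: x^-=[-1.7543]  P^-=[0.8446]  S=[1.4246]  K=[0.5929]  nu=[4.3443]  x^+=[0.8213]  P^+=[0.3439]
step 3: x^-=[0.9198]  P^-=[0.7513]  S=[1.3313]  K=[0.5643]  nu=[-3.0898]  x^+=[-0.8239]  P^+=[0.3273]
step 4: x^-=[-0.9228]  P^-=[0.7306]  S=[1.3106]  K=[0.5575]  nu=[4.7128]  x^+=[1.7044]  P^+=[0.3233]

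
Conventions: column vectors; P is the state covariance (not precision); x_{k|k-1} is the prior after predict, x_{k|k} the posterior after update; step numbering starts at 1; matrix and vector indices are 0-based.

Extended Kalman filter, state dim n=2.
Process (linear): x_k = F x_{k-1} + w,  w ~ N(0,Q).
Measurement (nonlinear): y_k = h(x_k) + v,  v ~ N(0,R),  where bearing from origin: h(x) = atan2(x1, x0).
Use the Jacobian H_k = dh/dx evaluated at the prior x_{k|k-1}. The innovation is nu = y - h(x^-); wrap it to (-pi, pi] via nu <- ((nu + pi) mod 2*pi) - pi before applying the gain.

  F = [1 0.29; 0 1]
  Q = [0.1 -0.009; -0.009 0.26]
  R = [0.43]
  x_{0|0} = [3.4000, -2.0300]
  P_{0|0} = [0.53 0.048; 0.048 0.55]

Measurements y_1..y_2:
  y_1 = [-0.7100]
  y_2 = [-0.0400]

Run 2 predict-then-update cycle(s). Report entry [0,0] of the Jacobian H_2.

step 1: x^-=[2.8113, -2.0300]  P^-=[0.7041 0.1985; 0.1985 0.8100]  H_jac=[0.1688 0.2338]  S=[0.5100]  K=[0.3241; 0.4370]  nu=[-0.0846]  x^+=[2.7839, -2.0670]  P^+=[0.6505 0.1263; 0.1263 0.7126]
step 2: x^-=[2.1845, -2.0670]  P^-=[0.8837 0.3239; 0.3239 0.9726]  H_jac=[0.2285 0.2415]  S=[0.5687]  K=[0.4927; 0.5433]  nu=[0.7178]  x^+=[2.5381, -1.6770]  P^+=[0.7456 0.1717; 0.1717 0.8048]

H_jac[0,0] = 0.2285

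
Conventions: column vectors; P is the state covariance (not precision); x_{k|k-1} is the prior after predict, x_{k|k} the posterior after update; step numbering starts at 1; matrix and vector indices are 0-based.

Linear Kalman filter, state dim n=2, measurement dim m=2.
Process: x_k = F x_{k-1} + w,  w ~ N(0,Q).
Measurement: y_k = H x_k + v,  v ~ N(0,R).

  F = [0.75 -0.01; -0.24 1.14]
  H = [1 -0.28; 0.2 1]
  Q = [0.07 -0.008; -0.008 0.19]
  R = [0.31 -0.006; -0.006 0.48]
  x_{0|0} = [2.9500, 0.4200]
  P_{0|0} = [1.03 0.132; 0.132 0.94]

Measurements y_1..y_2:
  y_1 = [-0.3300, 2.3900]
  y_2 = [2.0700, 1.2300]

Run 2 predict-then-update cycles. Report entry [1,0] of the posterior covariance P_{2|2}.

step 1: x^-=[2.2083, -0.2292]  P^-=[0.6475 -0.0909; -0.0909 1.3987]  S=[1.1181 -0.3540; -0.3540 1.8682]  K=[0.6472 0.1433; -0.2103 0.6991]  nu=[-2.6025, 2.1775]  x^+=[0.8358, 1.8404]  P^+=[0.2064 0.0236; 0.0236 0.3321]
step 2: x^-=[0.6085, 1.8974]  P^-=[0.1858 -0.0287; -0.0287 0.6206]  S=[0.5605 -0.1697; -0.1697 1.0965]  K=[0.3652 0.0642; -0.2009 0.5296]  nu=[1.9928, -0.7891]  x^+=[1.2856, 1.0792]  P^+=[0.1144 0.0058; 0.0058 0.2543]

P_post[1,0] = 0.0058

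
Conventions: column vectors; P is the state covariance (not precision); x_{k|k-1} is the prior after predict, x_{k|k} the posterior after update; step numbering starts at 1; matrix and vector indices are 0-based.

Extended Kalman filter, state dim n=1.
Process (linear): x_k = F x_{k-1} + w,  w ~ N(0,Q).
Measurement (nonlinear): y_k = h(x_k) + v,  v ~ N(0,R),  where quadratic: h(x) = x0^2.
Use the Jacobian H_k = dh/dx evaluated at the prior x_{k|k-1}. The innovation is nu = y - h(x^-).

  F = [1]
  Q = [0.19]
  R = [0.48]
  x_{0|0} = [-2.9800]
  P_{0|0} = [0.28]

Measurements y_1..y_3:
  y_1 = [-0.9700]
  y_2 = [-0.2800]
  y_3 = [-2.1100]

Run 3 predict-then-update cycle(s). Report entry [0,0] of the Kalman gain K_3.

K[0,0] = -0.3511

step 1: x^-=[-2.9800]  P^-=[0.4700]  H_jac=[-5.9600]  S=[17.1752]  K=[-0.1631]  nu=[-9.8504]  x^+=[-1.3734]  P^+=[0.0131]
step 2: x^-=[-1.3734]  P^-=[0.2031]  H_jac=[-2.7469]  S=[2.0127]  K=[-0.2772]  nu=[-2.1663]  x^+=[-0.7729]  P^+=[0.0484]
step 3: x^-=[-0.7729]  P^-=[0.2384]  H_jac=[-1.5457]  S=[1.0497]  K=[-0.3511]  nu=[-2.7073]  x^+=[0.1777]  P^+=[0.1090]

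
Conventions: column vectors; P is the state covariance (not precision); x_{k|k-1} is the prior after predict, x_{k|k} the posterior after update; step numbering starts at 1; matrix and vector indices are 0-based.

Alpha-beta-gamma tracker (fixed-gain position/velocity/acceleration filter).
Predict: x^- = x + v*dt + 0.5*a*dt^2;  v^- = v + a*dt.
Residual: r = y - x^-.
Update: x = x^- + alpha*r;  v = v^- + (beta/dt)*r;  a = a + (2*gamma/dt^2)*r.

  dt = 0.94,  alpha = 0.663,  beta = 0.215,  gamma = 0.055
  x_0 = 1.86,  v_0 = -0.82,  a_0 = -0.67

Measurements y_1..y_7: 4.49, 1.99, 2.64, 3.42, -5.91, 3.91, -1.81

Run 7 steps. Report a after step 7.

a_post = 0.0891

step 1: x_pred=0.7932  r=3.6968  x^+=3.2442  v^+=-0.6043  a^+=-0.2098
step 2: x_pred=2.5835  r=-0.5935  x^+=2.1900  v^+=-0.9372  a^+=-0.2837
step 3: x_pred=1.1837  r=1.4563  x^+=2.1492  v^+=-0.8708  a^+=-0.1024
step 4: x_pred=1.2855  r=2.1345  x^+=2.7007  v^+=-0.4788  a^+=0.1634
step 5: x_pred=2.3228  r=-8.2328  x^+=-3.1355  v^+=-2.2083  a^+=-0.8616
step 6: x_pred=-5.5919  r=9.5019  x^+=0.7078  v^+=-0.8448  a^+=0.3214
step 7: x_pred=0.0557  r=-1.8657  x^+=-1.1813  v^+=-0.9695  a^+=0.0891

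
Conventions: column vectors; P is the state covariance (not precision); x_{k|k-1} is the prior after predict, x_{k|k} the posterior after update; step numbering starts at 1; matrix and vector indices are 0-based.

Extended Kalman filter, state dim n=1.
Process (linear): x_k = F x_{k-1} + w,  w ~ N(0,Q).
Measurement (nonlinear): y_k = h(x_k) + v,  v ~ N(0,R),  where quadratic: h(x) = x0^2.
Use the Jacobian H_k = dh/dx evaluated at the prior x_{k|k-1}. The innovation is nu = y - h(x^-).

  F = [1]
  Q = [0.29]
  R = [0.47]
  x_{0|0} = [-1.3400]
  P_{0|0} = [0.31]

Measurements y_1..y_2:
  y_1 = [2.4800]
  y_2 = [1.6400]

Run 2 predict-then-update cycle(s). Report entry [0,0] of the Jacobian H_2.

H_jac[0,0] = -3.1405

step 1: x^-=[-1.3400]  P^-=[0.6000]  H_jac=[-2.6800]  S=[4.7794]  K=[-0.3364]  nu=[0.6844]  x^+=[-1.5703]  P^+=[0.0590]
step 2: x^-=[-1.5703]  P^-=[0.3490]  H_jac=[-3.1405]  S=[3.9122]  K=[-0.2802]  nu=[-0.8257]  x^+=[-1.3389]  P^+=[0.0419]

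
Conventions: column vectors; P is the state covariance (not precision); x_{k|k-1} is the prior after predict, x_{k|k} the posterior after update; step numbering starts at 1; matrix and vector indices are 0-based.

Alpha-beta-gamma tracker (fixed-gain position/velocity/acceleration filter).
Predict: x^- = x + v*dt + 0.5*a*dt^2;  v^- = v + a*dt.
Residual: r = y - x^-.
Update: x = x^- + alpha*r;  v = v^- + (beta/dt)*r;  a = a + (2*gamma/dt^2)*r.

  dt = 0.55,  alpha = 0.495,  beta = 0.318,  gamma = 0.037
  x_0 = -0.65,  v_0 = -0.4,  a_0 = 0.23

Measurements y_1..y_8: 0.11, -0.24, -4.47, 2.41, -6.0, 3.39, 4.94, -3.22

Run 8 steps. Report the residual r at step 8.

resid = -8.9788

step 1: x_pred=-0.8352  r=0.9452  x^+=-0.3673  v^+=0.2730  a^+=0.4612
step 2: x_pred=-0.1474  r=-0.0926  x^+=-0.1932  v^+=0.4732  a^+=0.4386
step 3: x_pred=0.1333  r=-4.6033  x^+=-2.1453  v^+=-1.9472  a^+=-0.6875
step 4: x_pred=-3.3203  r=5.7303  x^+=-0.4838  v^+=0.9878  a^+=0.7143
step 5: x_pred=0.1675  r=-6.1675  x^+=-2.8854  v^+=-2.1853  a^+=-0.7945
step 6: x_pred=-4.2075  r=7.5975  x^+=-0.4467  v^+=1.7704  a^+=1.0641
step 7: x_pred=0.6880  r=4.2520  x^+=2.7927  v^+=4.8141  a^+=2.1042
step 8: x_pred=5.7588  r=-8.9788  x^+=1.3143  v^+=0.7801  a^+=-0.0922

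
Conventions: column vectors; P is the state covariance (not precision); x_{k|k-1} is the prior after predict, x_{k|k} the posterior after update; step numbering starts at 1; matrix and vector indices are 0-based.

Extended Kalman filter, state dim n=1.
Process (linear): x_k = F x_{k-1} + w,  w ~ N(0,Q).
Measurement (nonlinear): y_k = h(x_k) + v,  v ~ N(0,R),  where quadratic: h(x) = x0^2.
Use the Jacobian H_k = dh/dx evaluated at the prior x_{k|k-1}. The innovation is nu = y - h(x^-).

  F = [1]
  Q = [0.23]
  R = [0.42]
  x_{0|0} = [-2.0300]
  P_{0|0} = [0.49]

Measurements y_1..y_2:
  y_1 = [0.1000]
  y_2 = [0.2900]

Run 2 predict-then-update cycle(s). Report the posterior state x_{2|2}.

x_post = [-0.7777]

step 1: x^-=[-2.0300]  P^-=[0.7200]  H_jac=[-4.0600]  S=[12.2882]  K=[-0.2379]  nu=[-4.0209]  x^+=[-1.0735]  P^+=[0.0246]
step 2: x^-=[-1.0735]  P^-=[0.2546]  H_jac=[-2.1470]  S=[1.5936]  K=[-0.3430]  nu=[-0.8624]  x^+=[-0.7777]  P^+=[0.0671]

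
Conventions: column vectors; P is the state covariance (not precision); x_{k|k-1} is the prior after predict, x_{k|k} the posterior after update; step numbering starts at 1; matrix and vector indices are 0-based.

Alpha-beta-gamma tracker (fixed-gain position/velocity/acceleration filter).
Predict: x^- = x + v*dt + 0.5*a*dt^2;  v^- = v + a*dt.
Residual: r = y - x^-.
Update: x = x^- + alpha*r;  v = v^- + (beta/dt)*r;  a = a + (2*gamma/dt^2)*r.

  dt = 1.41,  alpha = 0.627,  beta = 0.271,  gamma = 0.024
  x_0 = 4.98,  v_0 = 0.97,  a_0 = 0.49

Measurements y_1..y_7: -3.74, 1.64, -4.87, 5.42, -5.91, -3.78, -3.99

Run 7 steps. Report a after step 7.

a_post = 0.0412

step 1: x_pred=6.8348  r=-10.5748  x^+=0.2044  v^+=-0.3716  a^+=0.2347
step 2: x_pred=-0.0862  r=1.7262  x^+=0.9961  v^+=0.2911  a^+=0.2764
step 3: x_pred=1.6813  r=-6.5513  x^+=-2.4264  v^+=-0.5784  a^+=0.1182
step 4: x_pred=-3.1244  r=8.5444  x^+=2.2330  v^+=1.2305  a^+=0.3245
step 5: x_pred=4.2905  r=-10.2005  x^+=-2.1052  v^+=-0.2725  a^+=0.0782
step 6: x_pred=-2.4117  r=-1.3683  x^+=-3.2696  v^+=-0.4252  a^+=0.0452
step 7: x_pred=-3.8243  r=-0.1657  x^+=-3.9282  v^+=-0.3934  a^+=0.0412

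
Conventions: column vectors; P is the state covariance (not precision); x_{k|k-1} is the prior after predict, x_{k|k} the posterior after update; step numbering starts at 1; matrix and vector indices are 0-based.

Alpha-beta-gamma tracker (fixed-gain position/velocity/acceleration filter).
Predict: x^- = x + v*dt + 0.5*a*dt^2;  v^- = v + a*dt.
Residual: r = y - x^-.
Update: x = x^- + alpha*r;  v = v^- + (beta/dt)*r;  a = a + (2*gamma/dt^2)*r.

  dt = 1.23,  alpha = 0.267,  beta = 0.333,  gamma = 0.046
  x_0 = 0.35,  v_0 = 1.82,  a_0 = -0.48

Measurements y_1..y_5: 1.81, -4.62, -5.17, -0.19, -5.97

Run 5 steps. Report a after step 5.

step 1: x_pred=2.2255  r=-0.4155  x^+=2.1146  v^+=1.1171  a^+=-0.5053
step 2: x_pred=3.1064  r=-7.7264  x^+=1.0435  v^+=-1.5962  a^+=-0.9751
step 3: x_pred=-1.6574  r=-3.5126  x^+=-2.5953  v^+=-3.7465  a^+=-1.1887
step 4: x_pred=-8.1027  r=7.9127  x^+=-5.9900  v^+=-3.0664  a^+=-0.7075
step 5: x_pred=-10.2969  r=4.3269  x^+=-9.1416  v^+=-2.7652  a^+=-0.4444

a_post = -0.4444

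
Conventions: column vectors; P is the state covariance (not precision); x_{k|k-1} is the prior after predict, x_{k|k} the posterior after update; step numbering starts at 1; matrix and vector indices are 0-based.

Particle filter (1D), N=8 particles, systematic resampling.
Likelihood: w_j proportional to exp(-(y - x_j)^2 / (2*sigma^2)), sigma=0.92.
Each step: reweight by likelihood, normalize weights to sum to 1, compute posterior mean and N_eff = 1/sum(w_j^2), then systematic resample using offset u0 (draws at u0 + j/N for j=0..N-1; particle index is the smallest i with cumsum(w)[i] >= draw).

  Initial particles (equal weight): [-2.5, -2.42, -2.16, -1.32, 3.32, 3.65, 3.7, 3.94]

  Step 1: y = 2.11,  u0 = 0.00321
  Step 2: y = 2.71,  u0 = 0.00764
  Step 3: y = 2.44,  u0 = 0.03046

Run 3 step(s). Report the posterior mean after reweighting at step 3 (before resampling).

post_mean = 3.4170

step 1: w=[0.0000, 0.0000, 0.0000, 0.0009, 0.4083, 0.2389, 0.2178, 0.1341]  mean=3.5602  Neff=3.4581  idx=[4, 4, 4, 4, 5, 5, 6, 7]
step 2: w=[0.1496, 0.1496, 0.1496, 0.1496, 0.1106, 0.1106, 0.1044, 0.0762]  mean=3.4799  Neff=7.6551  idx=[0, 0, 1, 2, 3, 4, 5, 6]
step 3: w=[0.1439, 0.1439, 0.1439, 0.1439, 0.1439, 0.0957, 0.0957, 0.0890]  mean=3.4170  Neff=7.7046  idx=[0, 1, 1, 2, 3, 4, 5, 6]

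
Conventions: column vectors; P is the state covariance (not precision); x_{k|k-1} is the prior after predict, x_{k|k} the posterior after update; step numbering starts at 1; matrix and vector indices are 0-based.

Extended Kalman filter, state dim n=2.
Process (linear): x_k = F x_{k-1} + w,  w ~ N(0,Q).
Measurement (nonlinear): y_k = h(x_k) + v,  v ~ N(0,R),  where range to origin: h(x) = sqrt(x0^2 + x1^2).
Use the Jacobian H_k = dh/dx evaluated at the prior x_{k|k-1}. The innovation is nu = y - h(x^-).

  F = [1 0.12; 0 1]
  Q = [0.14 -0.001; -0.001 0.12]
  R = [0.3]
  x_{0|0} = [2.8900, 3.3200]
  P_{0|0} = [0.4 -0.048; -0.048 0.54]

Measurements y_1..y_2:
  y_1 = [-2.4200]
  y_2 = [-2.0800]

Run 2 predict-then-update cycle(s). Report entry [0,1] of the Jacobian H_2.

step 1: x^-=[3.2884, 3.3200]  P^-=[0.5363 0.0158; 0.0158 0.6600]  H_jac=[0.7037 0.7105]  S=[0.9145]  K=[0.4249; 0.5249]  nu=[-7.0929]  x^+=[0.2745, -0.4031]  P^+=[0.3711 -0.1882; -0.1882 0.4080]
step 2: x^-=[0.2261, -0.4031]  P^-=[0.4718 -0.1402; -0.1402 0.5280]  H_jac=[0.4892 -0.8722]  S=[0.9342]  K=[0.3780; -0.5664]  nu=[-2.5422]  x^+=[-0.7348, 1.0367]  P^+=[0.3384 0.0598; 0.0598 0.2284]

H_jac[0,1] = -0.8722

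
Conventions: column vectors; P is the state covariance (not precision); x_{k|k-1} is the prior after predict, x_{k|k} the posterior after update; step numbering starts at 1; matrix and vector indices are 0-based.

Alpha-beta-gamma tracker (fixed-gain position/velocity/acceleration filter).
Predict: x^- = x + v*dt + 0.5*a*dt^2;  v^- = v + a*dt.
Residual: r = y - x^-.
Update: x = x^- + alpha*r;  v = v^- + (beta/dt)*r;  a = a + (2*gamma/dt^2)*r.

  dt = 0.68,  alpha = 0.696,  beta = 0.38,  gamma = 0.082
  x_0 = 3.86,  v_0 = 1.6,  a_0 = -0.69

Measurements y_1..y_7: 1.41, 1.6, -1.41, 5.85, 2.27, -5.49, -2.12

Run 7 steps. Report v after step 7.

v_post = -2.9888

step 1: x_pred=4.7885  r=-3.3785  x^+=2.4371  v^+=-0.7572  a^+=-1.8882
step 2: x_pred=1.4856  r=0.1144  x^+=1.5652  v^+=-1.9773  a^+=-1.8477
step 3: x_pred=-0.2065  r=-1.2035  x^+=-1.0441  v^+=-3.9062  a^+=-2.2745
step 4: x_pred=-4.2262  r=10.0762  x^+=2.7868  v^+=0.1779  a^+=1.2992
step 5: x_pred=3.2082  r=-0.9382  x^+=2.5552  v^+=0.5371  a^+=0.9665
step 6: x_pred=3.1439  r=-8.6339  x^+=-2.8653  v^+=-3.6305  a^+=-2.0957
step 7: x_pred=-5.8186  r=3.6986  x^+=-3.2444  v^+=-2.9888  a^+=-0.7839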